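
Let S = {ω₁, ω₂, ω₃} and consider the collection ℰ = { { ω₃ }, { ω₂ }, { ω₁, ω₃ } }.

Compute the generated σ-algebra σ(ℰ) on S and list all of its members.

|σ(ℰ)| = 8.  σ(ℰ) = { {}, { ω₁ }, { ω₂ }, { ω₃ }, { ω₁, ω₂ }, { ω₁, ω₃ }, { ω₂, ω₃ }, S }

Derivation:
Initial family (5 sets): { {}, { ω₂ }, { ω₃ }, { ω₁, ω₃ }, S }.
Round 1. New:
  { ω₁, ω₂ }  = { ω₃ }ᶜ
  { ω₂, ω₃ }  = { ω₃ } ∪ { ω₂ }
  — 7 sets.
Round 2 adds 1:
  { ω₁ }  = { ω₂, ω₃ }ᶜ
  — 8 sets.
After Round 3 the family is unchanged; done.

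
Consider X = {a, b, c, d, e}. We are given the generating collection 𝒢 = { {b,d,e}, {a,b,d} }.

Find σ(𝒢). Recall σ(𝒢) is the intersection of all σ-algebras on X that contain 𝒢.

σ(𝒢) (16 sets): { ∅, {a}, {c}, {e}, {a,c}, {a,e}, {b,d}, {c,e}, {a,b,d}, {a,c,e}, {b,c,d}, {b,d,e}, {a,b,c,d}, {a,b,d,e}, {b,c,d,e}, X }

Trace:
Start: 𝒢 ∪ {∅, X} = { ∅, {a,b,d}, {b,d,e}, X }.
Step 1: 3 new —
  {a,c}  = {b,d,e}ᶜ
  {c,e}  = {a,b,d}ᶜ
  {a,b,d,e}  = {a,b,d} ∪ {b,d,e}
Step 2: 4 new —
  {c}  = {a,b,d,e}ᶜ
  {a,c,e}  = {a,c} ∪ {c,e}
  {a,b,c,d}  = {a,c} ∪ {a,b,d}
  {b,c,d,e}  = {c,e} ∪ {b,d,e}
Step 3: 3 new —
  {a}  = {b,c,d,e}ᶜ
  {e}  = {a,b,c,d}ᶜ
  {b,d}  = {a,c,e}ᶜ
Step 4: +2 →
  {a,e}  = {e} ∪ {a}
  {b,c,d}  = {c} ∪ {b,d}
Step 5: already closed under ᶜ and ∪.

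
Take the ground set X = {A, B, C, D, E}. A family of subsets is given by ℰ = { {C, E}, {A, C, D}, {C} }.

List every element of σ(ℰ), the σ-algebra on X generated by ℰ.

σ(ℰ) (16 sets): { {}, {B}, {C}, {E}, {A, D}, {B, C}, {B, E}, {C, E}, {A, B, D}, {A, C, D}, {A, D, E}, {B, C, E}, {A, B, C, D}, {A, B, D, E}, {A, C, D, E}, X }

Derivation:
Seed the family with ℰ together with ∅ and X: { {}, {C}, {C, E}, {A, C, D}, X }.
Iteration 1 adds 4:
  {B, E}  = X∖{A, C, D}
  {A, B, D}  = X∖{C, E}
  {A, B, D, E}  = X∖{C}
  {A, C, D, E}  = {A, C, D} ∪ {C, E}
  — 9 sets.
Iteration 2 (3 new):
  {B}  = X∖{A, C, D, E}
  {B, C, E}  = {B, E} ∪ {C}
  {A, B, C, D}  = {A, B, D} ∪ {C}
  — 12 sets.
Iteration 3: 3 new —
  {E}  = X∖{A, B, C, D}
  {A, D}  = X∖{B, C, E}
  {B, C}  = {C} ∪ {B}
  — 15 sets.
Iteration 4: +1 →
  {A, D, E}  = X∖{B, C}
  — 16 sets.
Iteration 5 adds nothing — fixpoint reached.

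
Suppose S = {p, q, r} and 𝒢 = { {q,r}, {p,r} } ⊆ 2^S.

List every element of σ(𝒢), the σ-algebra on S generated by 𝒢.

Start: 𝒢 ∪ {∅, S} = { {}, {p,r}, {q,r}, S }.
Round 1. New:
  {p}  = S∖{q,r}
  {q}  = S∖{p,r}
  (now 6)
Round 2 (1 new):
  {p,q}  = {q} ∪ {p}
  (now 7)
Round 3: +1 →
  {r}  = S∖{p,q}
  (now 8)
Round 4: already closed under ᶜ and ∪.

σ(𝒢) = { {}, {p}, {q}, {r}, {p,q}, {p,r}, {q,r}, S }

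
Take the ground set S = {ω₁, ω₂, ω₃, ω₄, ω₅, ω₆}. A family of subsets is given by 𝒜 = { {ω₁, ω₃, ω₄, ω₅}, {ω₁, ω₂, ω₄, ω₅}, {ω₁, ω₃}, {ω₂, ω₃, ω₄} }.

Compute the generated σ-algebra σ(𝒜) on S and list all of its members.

Initial family (6 sets): { ∅, {ω₁, ω₃}, {ω₂, ω₃, ω₄}, {ω₁, ω₂, ω₄, ω₅}, {ω₁, ω₃, ω₄, ω₅}, S }.
Iteration 1: +6 →
  {ω₂, ω₆}  = complement {ω₁, ω₃, ω₄, ω₅}
  {ω₃, ω₆}  = complement {ω₁, ω₂, ω₄, ω₅}
  {ω₁, ω₅, ω₆}  = complement {ω₂, ω₃, ω₄}
  {ω₁, ω₂, ω₃, ω₄}  = {ω₂, ω₃, ω₄} ∪ {ω₁, ω₃}
  {ω₂, ω₄, ω₅, ω₆}  = complement {ω₁, ω₃}
  {ω₁, ω₂, ω₃, ω₄, ω₅}  = {ω₂, ω₃, ω₄} ∪ {ω₁, ω₃, ω₄, ω₅}
  (now 12)
Iteration 2: +12 →
  {ω₆}  = complement {ω₁, ω₂, ω₃, ω₄, ω₅}
  {ω₅, ω₆}  = complement {ω₁, ω₂, ω₃, ω₄}
  {ω₁, ω₃, ω₆}  = {ω₁, ω₃} ∪ {ω₃, ω₆}
  {ω₂, ω₃, ω₆}  = {ω₂, ω₆} ∪ {ω₃, ω₆}
  {ω₁, ω₂, ω₃, ω₆}  = {ω₂, ω₆} ∪ {ω₁, ω₃}
  {ω₁, ω₂, ω₅, ω₆}  = {ω₂, ω₆} ∪ {ω₁, ω₅, ω₆}
  {ω₁, ω₃, ω₅, ω₆}  = {ω₁, ω₅, ω₆} ∪ {ω₁, ω₃}
  {ω₂, ω₃, ω₄, ω₆}  = {ω₂, ω₃, ω₄} ∪ {ω₂, ω₆}
  {ω₁, ω₂, ω₃, ω₄, ω₆}  = {ω₂, ω₆} ∪ {ω₁, ω₂, ω₃, ω₄}
  {ω₁, ω₂, ω₄, ω₅, ω₆}  = {ω₂, ω₆} ∪ {ω₁, ω₂, ω₄, ω₅}
  {ω₁, ω₃, ω₄, ω₅, ω₆}  = {ω₁, ω₅, ω₆} ∪ {ω₁, ω₃, ω₄, ω₅}
  {ω₂, ω₃, ω₄, ω₅, ω₆}  = {ω₂, ω₃, ω₄} ∪ {ω₂, ω₄, ω₅, ω₆}
  (now 24)
Iteration 3. New:
  {ω₁}  = complement {ω₂, ω₃, ω₄, ω₅, ω₆}
  {ω₂}  = complement {ω₁, ω₃, ω₄, ω₅, ω₆}
  {ω₃}  = complement {ω₁, ω₂, ω₄, ω₅, ω₆}
  {ω₅}  = complement {ω₁, ω₂, ω₃, ω₄, ω₆}
  {ω₁, ω₅}  = complement {ω₂, ω₃, ω₄, ω₆}
  {ω₂, ω₄}  = complement {ω₁, ω₃, ω₅, ω₆}
  {ω₃, ω₄}  = complement {ω₁, ω₂, ω₅, ω₆}
  {ω₄, ω₅}  = complement {ω₁, ω₂, ω₃, ω₆}
  {ω₁, ω₄, ω₅}  = complement {ω₂, ω₃, ω₆}
  {ω₂, ω₄, ω₅}  = complement {ω₁, ω₃, ω₆}
  {ω₂, ω₅, ω₆}  = {ω₅, ω₆} ∪ {ω₂, ω₆}
  {ω₃, ω₅, ω₆}  = {ω₅, ω₆} ∪ {ω₃, ω₆}
  {ω₂, ω₃, ω₅, ω₆}  = {ω₅, ω₆} ∪ {ω₂, ω₃, ω₆}
  {ω₁, ω₂, ω₃, ω₅, ω₆}  = {ω₅, ω₆} ∪ {ω₁, ω₂, ω₃, ω₆}
  (now 38)
Iteration 4. New:
  {ω₄}  = complement {ω₁, ω₂, ω₃, ω₅, ω₆}
  {ω₁, ω₂}  = {ω₂} ∪ {ω₁}
  {ω₁, ω₄}  = complement {ω₂, ω₃, ω₅, ω₆}
  {ω₁, ω₆}  = {ω₁} ∪ {ω₆}
  {ω₂, ω₃}  = {ω₂} ∪ {ω₃}
  {ω₂, ω₅}  = {ω₂} ∪ {ω₅}
  {ω₃, ω₅}  = {ω₃} ∪ {ω₅}
  {ω₁, ω₂, ω₃}  = {ω₂} ∪ {ω₁, ω₃}
  {ω₁, ω₂, ω₄}  = complement {ω₃, ω₅, ω₆}
  {ω₁, ω₂, ω₅}  = {ω₂} ∪ {ω₁, ω₅}
  {ω₁, ω₂, ω₆}  = {ω₂, ω₆} ∪ {ω₁}
  {ω₁, ω₃, ω₄}  = complement {ω₂, ω₅, ω₆}
  {ω₁, ω₃, ω₅}  = {ω₁, ω₃} ∪ {ω₁, ω₅}
  {ω₂, ω₄, ω₆}  = {ω₂, ω₆} ∪ {ω₂, ω₄}
  {ω₃, ω₄, ω₅}  = {ω₃, ω₄} ∪ {ω₄, ω₅}
  {ω₃, ω₄, ω₆}  = {ω₃, ω₄} ∪ {ω₃, ω₆}
  {ω₄, ω₅, ω₆}  = {ω₄, ω₅} ∪ {ω₅, ω₆}
  {ω₁, ω₃, ω₄, ω₆}  = {ω₃, ω₄} ∪ {ω₁, ω₃, ω₆}
  {ω₁, ω₄, ω₅, ω₆}  = {ω₄, ω₅} ∪ {ω₁, ω₅, ω₆}
  {ω₂, ω₃, ω₄, ω₅}  = {ω₃, ω₄} ∪ {ω₂, ω₄, ω₅}
  {ω₃, ω₄, ω₅, ω₆}  = {ω₃, ω₄} ∪ {ω₅, ω₆}
  (now 59)
Iteration 5: 5 new —
  {ω₄, ω₆}  = {ω₆} ∪ {ω₄}
  {ω₁, ω₄, ω₆}  = {ω₁, ω₆} ∪ {ω₁, ω₄}
  {ω₂, ω₃, ω₅}  = {ω₂, ω₅} ∪ {ω₃, ω₅}
  {ω₁, ω₂, ω₃, ω₅}  = {ω₂, ω₅} ∪ {ω₁, ω₃, ω₅}
  {ω₁, ω₂, ω₄, ω₆}  = complement {ω₃, ω₅}
  (now 64)
After Iteration 6 the family is unchanged; done.

σ(𝒜) = { ∅, {ω₁}, {ω₂}, {ω₃}, {ω₄}, {ω₅}, {ω₆}, {ω₁, ω₂}, {ω₁, ω₃}, {ω₁, ω₄}, {ω₁, ω₅}, {ω₁, ω₆}, {ω₂, ω₃}, {ω₂, ω₄}, {ω₂, ω₅}, {ω₂, ω₆}, {ω₃, ω₄}, {ω₃, ω₅}, {ω₃, ω₆}, {ω₄, ω₅}, {ω₄, ω₆}, {ω₅, ω₆}, {ω₁, ω₂, ω₃}, {ω₁, ω₂, ω₄}, {ω₁, ω₂, ω₅}, {ω₁, ω₂, ω₆}, {ω₁, ω₃, ω₄}, {ω₁, ω₃, ω₅}, {ω₁, ω₃, ω₆}, {ω₁, ω₄, ω₅}, {ω₁, ω₄, ω₆}, {ω₁, ω₅, ω₆}, {ω₂, ω₃, ω₄}, {ω₂, ω₃, ω₅}, {ω₂, ω₃, ω₆}, {ω₂, ω₄, ω₅}, {ω₂, ω₄, ω₆}, {ω₂, ω₅, ω₆}, {ω₃, ω₄, ω₅}, {ω₃, ω₄, ω₆}, {ω₃, ω₅, ω₆}, {ω₄, ω₅, ω₆}, {ω₁, ω₂, ω₃, ω₄}, {ω₁, ω₂, ω₃, ω₅}, {ω₁, ω₂, ω₃, ω₆}, {ω₁, ω₂, ω₄, ω₅}, {ω₁, ω₂, ω₄, ω₆}, {ω₁, ω₂, ω₅, ω₆}, {ω₁, ω₃, ω₄, ω₅}, {ω₁, ω₃, ω₄, ω₆}, {ω₁, ω₃, ω₅, ω₆}, {ω₁, ω₄, ω₅, ω₆}, {ω₂, ω₃, ω₄, ω₅}, {ω₂, ω₃, ω₄, ω₆}, {ω₂, ω₃, ω₅, ω₆}, {ω₂, ω₄, ω₅, ω₆}, {ω₃, ω₄, ω₅, ω₆}, {ω₁, ω₂, ω₃, ω₄, ω₅}, {ω₁, ω₂, ω₃, ω₄, ω₆}, {ω₁, ω₂, ω₃, ω₅, ω₆}, {ω₁, ω₂, ω₄, ω₅, ω₆}, {ω₁, ω₃, ω₄, ω₅, ω₆}, {ω₂, ω₃, ω₄, ω₅, ω₆}, S }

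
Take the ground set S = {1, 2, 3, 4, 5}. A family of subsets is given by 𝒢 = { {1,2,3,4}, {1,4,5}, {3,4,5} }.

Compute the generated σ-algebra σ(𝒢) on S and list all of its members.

Answer: σ(𝒢) = { {}, {1}, {2}, {3}, {4}, {5}, {1,2}, {1,3}, {1,4}, {1,5}, {2,3}, {2,4}, {2,5}, {3,4}, {3,5}, {4,5}, {1,2,3}, {1,2,4}, {1,2,5}, {1,3,4}, {1,3,5}, {1,4,5}, {2,3,4}, {2,3,5}, {2,4,5}, {3,4,5}, {1,2,3,4}, {1,2,3,5}, {1,2,4,5}, {1,3,4,5}, {2,3,4,5}, S }

Working:
Take S₀ = 𝒢 ∪ {∅, S} = { {}, {1,4,5}, {3,4,5}, {1,2,3,4}, S }.
Iteration 1: +4 →
  {5}  = {1,2,3,4}ᶜ
  {1,2}  = {3,4,5}ᶜ
  {2,3}  = {1,4,5}ᶜ
  {1,3,4,5}  = {1,4,5} ∪ {3,4,5}
  [9 total]
Iteration 2: 6 new —
  {2}  = {1,3,4,5}ᶜ
  {1,2,3}  = {1,2} ∪ {2,3}
  {1,2,5}  = {1,2} ∪ {5}
  {2,3,5}  = {5} ∪ {2,3}
  {1,2,4,5}  = {1,4,5} ∪ {1,2}
  {2,3,4,5}  = {3,4,5} ∪ {2,3}
  [15 total]
Iteration 3. New:
  {1}  = {2,3,4,5}ᶜ
  {3}  = {1,2,4,5}ᶜ
  {1,4}  = {2,3,5}ᶜ
  {2,5}  = {2} ∪ {5}
  {3,4}  = {1,2,5}ᶜ
  {4,5}  = {1,2,3}ᶜ
  {1,2,3,5}  = {1,2,5} ∪ {2,3,5}
  [22 total]
Iteration 4 (8 new):
  {4}  = {1,2,3,5}ᶜ
  {1,3}  = {3} ∪ {1}
  {1,5}  = {5} ∪ {1}
  {3,5}  = {5} ∪ {3}
  {1,2,4}  = {2} ∪ {1,4}
  {1,3,4}  = {2,5}ᶜ
  {2,3,4}  = {3,4} ∪ {2}
  {2,4,5}  = {2,5} ∪ {4,5}
  [30 total]
Iteration 5: +2 →
  {2,4}  = {2} ∪ {4}
  {1,3,5}  = {5} ∪ {1,3}
  [32 total]
Iteration 6: no new sets; the family is a σ-algebra.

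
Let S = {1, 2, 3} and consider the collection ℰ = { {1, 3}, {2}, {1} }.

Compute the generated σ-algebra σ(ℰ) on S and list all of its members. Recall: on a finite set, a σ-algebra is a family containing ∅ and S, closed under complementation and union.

Seed the family with ℰ together with ∅ and S: { {}, {1}, {2}, {1, 3}, S }.
Pass 1. New:
  {1, 2}  = {2} ∪ {1}
  {2, 3}  = S∖{1}
  |family| = 7
Pass 2. New:
  {3}  = S∖{1, 2}
  |family| = 8
Pass 3: stable.

Hence σ(ℰ) has 8 members: { {}, {1}, {2}, {3}, {1, 2}, {1, 3}, {2, 3}, S }.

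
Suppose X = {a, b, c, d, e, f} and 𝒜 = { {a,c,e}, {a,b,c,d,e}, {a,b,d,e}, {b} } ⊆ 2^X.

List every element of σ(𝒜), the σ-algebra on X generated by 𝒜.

σ(𝒜) = { {}, {b}, {c}, {d}, {f}, {a,e}, {b,c}, {b,d}, {b,f}, {c,d}, {c,f}, {d,f}, {a,b,e}, {a,c,e}, {a,d,e}, {a,e,f}, {b,c,d}, {b,c,f}, {b,d,f}, {c,d,f}, {a,b,c,e}, {a,b,d,e}, {a,b,e,f}, {a,c,d,e}, {a,c,e,f}, {a,d,e,f}, {b,c,d,f}, {a,b,c,d,e}, {a,b,c,e,f}, {a,b,d,e,f}, {a,c,d,e,f}, X }

Derivation:
Take S₀ = 𝒜 ∪ {∅, X} = { {}, {b}, {a,c,e}, {a,b,d,e}, {a,b,c,d,e}, X }.
Step 1: 5 new —
  {f}  = {a,b,c,d,e}ᶜ
  {c,f}  = {a,b,d,e}ᶜ
  {b,d,f}  = {a,c,e}ᶜ
  {a,b,c,e}  = {a,c,e} ∪ {b}
  {a,c,d,e,f}  = {b}ᶜ
  — 11 sets.
Step 2. New:
  {b,f}  = {b} ∪ {f}
  {d,f}  = {a,b,c,e}ᶜ
  {b,c,f}  = {b} ∪ {c,f}
  {a,c,e,f}  = {a,c,e} ∪ {f}
  {b,c,d,f}  = {b,d,f} ∪ {c,f}
  {a,b,c,e,f}  = {f} ∪ {a,b,c,e}
  {a,b,d,e,f}  = {b,d,f} ∪ {a,b,d,e}
  — 18 sets.
Step 3: +7 →
  {c}  = {a,b,d,e,f}ᶜ
  {d}  = {a,b,c,e,f}ᶜ
  {a,e}  = {b,c,d,f}ᶜ
  {b,d}  = {a,c,e,f}ᶜ
  {a,d,e}  = {b,c,f}ᶜ
  {c,d,f}  = {c,f} ∪ {d,f}
  {a,c,d,e}  = {b,f}ᶜ
  — 25 sets.
Step 4: 7 new —
  {b,c}  = {b} ∪ {c}
  {c,d}  = {c} ∪ {d}
  {a,b,e}  = {c,d,f}ᶜ
  {a,e,f}  = {f} ∪ {a,e}
  {b,c,d}  = {c} ∪ {b,d}
  {a,b,e,f}  = {b,f} ∪ {a,e}
  {a,d,e,f}  = {a,d,e} ∪ {f}
  — 32 sets.
After Step 5 the family is unchanged; done.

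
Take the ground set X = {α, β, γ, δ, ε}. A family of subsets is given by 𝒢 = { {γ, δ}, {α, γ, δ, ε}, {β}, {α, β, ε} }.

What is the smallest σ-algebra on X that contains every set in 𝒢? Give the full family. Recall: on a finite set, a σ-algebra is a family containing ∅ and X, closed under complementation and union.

σ(𝒢) (8 sets): { {}, {β}, {α, ε}, {γ, δ}, {α, β, ε}, {β, γ, δ}, {α, γ, δ, ε}, X }

Check:
Begin from { {}, {β}, {γ, δ}, {α, β, ε}, {α, γ, δ, ε}, X } (that is, 𝒢 plus ∅ and X).
Iteration 1 adds 1:
  {β, γ, δ}  = {γ, δ} ∪ {β}
Iteration 2 adds 1:
  {α, ε}  = {β, γ, δ}ᶜ
Iteration 3: stable.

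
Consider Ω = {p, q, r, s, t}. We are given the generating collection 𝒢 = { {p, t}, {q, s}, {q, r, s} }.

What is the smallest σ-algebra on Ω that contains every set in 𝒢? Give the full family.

Start: 𝒢 ∪ {∅, Ω} = { {}, {p, t}, {q, s}, {q, r, s}, Ω }.
Step 1 (2 new):
  {p, r, t}  = {q, s}ᶜ
  {p, q, s, t}  = {p, t} ∪ {q, s}
  [7 total]
Step 2 adds 1:
  {r}  = {p, q, s, t}ᶜ
  [8 total]
After Step 3 the family is unchanged; done.

Hence σ(𝒢) has 8 members: { {}, {r}, {p, t}, {q, s}, {p, r, t}, {q, r, s}, {p, q, s, t}, Ω }.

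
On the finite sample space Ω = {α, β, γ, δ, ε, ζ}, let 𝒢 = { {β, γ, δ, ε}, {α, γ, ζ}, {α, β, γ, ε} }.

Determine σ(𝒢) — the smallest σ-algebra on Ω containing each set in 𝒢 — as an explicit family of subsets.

Answer: σ(𝒢) = { {}, {α}, {γ}, {δ}, {ζ}, {α, γ}, {α, δ}, {α, ζ}, {β, ε}, {γ, δ}, {γ, ζ}, {δ, ζ}, {α, β, ε}, {α, γ, δ}, {α, γ, ζ}, {α, δ, ζ}, {β, γ, ε}, {β, δ, ε}, {β, ε, ζ}, {γ, δ, ζ}, {α, β, γ, ε}, {α, β, δ, ε}, {α, β, ε, ζ}, {α, γ, δ, ζ}, {β, γ, δ, ε}, {β, γ, ε, ζ}, {β, δ, ε, ζ}, {α, β, γ, δ, ε}, {α, β, γ, ε, ζ}, {α, β, δ, ε, ζ}, {β, γ, δ, ε, ζ}, Ω }

Check:
Initial family (5 sets): { {}, {α, γ, ζ}, {α, β, γ, ε}, {β, γ, δ, ε}, Ω }.
Iteration 1 (5 new):
  {α, ζ}  = {β, γ, δ, ε}ᶜ
  {δ, ζ}  = {α, β, γ, ε}ᶜ
  {β, δ, ε}  = {α, γ, ζ}ᶜ
  {α, β, γ, δ, ε}  = {β, γ, δ, ε} ∪ {α, β, γ, ε}
  {α, β, γ, ε, ζ}  = {α, γ, ζ} ∪ {α, β, γ, ε}
Iteration 2 (7 new):
  {δ}  = {α, β, γ, ε, ζ}ᶜ
  {ζ}  = {α, β, γ, δ, ε}ᶜ
  {α, δ, ζ}  = {α, ζ} ∪ {δ, ζ}
  {α, γ, δ, ζ}  = {α, γ, ζ} ∪ {δ, ζ}
  {β, δ, ε, ζ}  = {δ, ζ} ∪ {β, δ, ε}
  {α, β, δ, ε, ζ}  = {α, ζ} ∪ {β, δ, ε}
  {β, γ, δ, ε, ζ}  = {β, γ, δ, ε} ∪ {δ, ζ}
Iteration 3: +5 →
  {α}  = {β, γ, δ, ε, ζ}ᶜ
  {γ}  = {α, β, δ, ε, ζ}ᶜ
  {α, γ}  = {β, δ, ε, ζ}ᶜ
  {β, ε}  = {α, γ, δ, ζ}ᶜ
  {β, γ, ε}  = {α, δ, ζ}ᶜ
Iteration 4: 10 new —
  {α, δ}  = {α} ∪ {δ}
  {γ, δ}  = {γ} ∪ {δ}
  {γ, ζ}  = {ζ} ∪ {γ}
  {α, β, ε}  = {β, ε} ∪ {α}
  {α, γ, δ}  = {α, γ} ∪ {δ}
  {β, ε, ζ}  = {β, ε} ∪ {ζ}
  {γ, δ, ζ}  = {γ} ∪ {δ, ζ}
  {α, β, δ, ε}  = {α} ∪ {β, δ, ε}
  {α, β, ε, ζ}  = {β, ε} ∪ {α, ζ}
  {β, γ, ε, ζ}  = {ζ} ∪ {β, γ, ε}
Iteration 5: no new sets; the family is a σ-algebra.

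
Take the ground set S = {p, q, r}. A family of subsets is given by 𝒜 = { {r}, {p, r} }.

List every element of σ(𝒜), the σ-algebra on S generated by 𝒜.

Answer: σ(𝒜) = { ∅, {p}, {q}, {r}, {p, q}, {p, r}, {q, r}, S }

Check:
Initial family (4 sets): { ∅, {r}, {p, r}, S }.
Step 1: +2 →
  {q}  = complement {p, r}
  {p, q}  = complement {r}
  [6 total]
Step 2 (1 new):
  {q, r}  = {r} ∪ {q}
  [7 total]
Step 3: 1 new —
  {p}  = complement {q, r}
  [8 total]
Step 4: closed — nothing new.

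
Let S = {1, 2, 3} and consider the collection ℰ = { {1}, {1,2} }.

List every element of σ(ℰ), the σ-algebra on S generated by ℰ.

Begin from { {}, {1}, {1,2}, S } (that is, ℰ plus ∅ and S).
Iteration 1. New:
  {3}  = S∖{1,2}
  {2,3}  = S∖{1}
Iteration 2 (1 new):
  {1,3}  = {3} ∪ {1}
Iteration 3. New:
  {2}  = S∖{1,3}
Iteration 4 adds nothing — fixpoint reached.

Hence σ(ℰ) has 8 members: { {}, {1}, {2}, {3}, {1,2}, {1,3}, {2,3}, S }.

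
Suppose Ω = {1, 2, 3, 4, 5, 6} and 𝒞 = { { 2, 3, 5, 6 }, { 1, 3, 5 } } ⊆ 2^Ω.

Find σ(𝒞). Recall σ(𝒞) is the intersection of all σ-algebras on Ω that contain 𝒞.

σ(𝒞) = { {  }, { 1 }, { 4 }, { 1, 4 }, { 2, 6 }, { 3, 5 }, { 1, 2, 6 }, { 1, 3, 5 }, { 2, 4, 6 }, { 3, 4, 5 }, { 1, 2, 4, 6 }, { 1, 3, 4, 5 }, { 2, 3, 5, 6 }, { 1, 2, 3, 5, 6 }, { 2, 3, 4, 5, 6 }, Ω }

Working:
Begin from { {  }, { 1, 3, 5 }, { 2, 3, 5, 6 }, Ω } (that is, 𝒞 plus ∅ and Ω).
Pass 1: +3 →
  { 1, 4 }  = complement { 2, 3, 5, 6 }
  { 2, 4, 6 }  = complement { 1, 3, 5 }
  { 1, 2, 3, 5, 6 }  = { 1, 3, 5 } ∪ { 2, 3, 5, 6 }
  — 7 sets.
Pass 2 (4 new):
  { 4 }  = complement { 1, 2, 3, 5, 6 }
  { 1, 2, 4, 6 }  = { 2, 4, 6 } ∪ { 1, 4 }
  { 1, 3, 4, 5 }  = { 1, 4 } ∪ { 1, 3, 5 }
  { 2, 3, 4, 5, 6 }  = { 2, 4, 6 } ∪ { 2, 3, 5, 6 }
  — 11 sets.
Pass 3: +3 →
  { 1 }  = complement { 2, 3, 4, 5, 6 }
  { 2, 6 }  = complement { 1, 3, 4, 5 }
  { 3, 5 }  = complement { 1, 2, 4, 6 }
  — 14 sets.
Pass 4 adds 2:
  { 1, 2, 6 }  = { 1 } ∪ { 2, 6 }
  { 3, 4, 5 }  = { 4 } ∪ { 3, 5 }
  — 16 sets.
Pass 5 adds nothing — fixpoint reached.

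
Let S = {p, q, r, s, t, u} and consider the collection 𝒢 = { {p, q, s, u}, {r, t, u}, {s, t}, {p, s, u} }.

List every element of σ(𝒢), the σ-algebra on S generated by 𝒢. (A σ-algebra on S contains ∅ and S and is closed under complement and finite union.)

σ(𝒢) (64 sets): { {}, {p}, {q}, {r}, {s}, {t}, {u}, {p, q}, {p, r}, {p, s}, {p, t}, {p, u}, {q, r}, {q, s}, {q, t}, {q, u}, {r, s}, {r, t}, {r, u}, {s, t}, {s, u}, {t, u}, {p, q, r}, {p, q, s}, {p, q, t}, {p, q, u}, {p, r, s}, {p, r, t}, {p, r, u}, {p, s, t}, {p, s, u}, {p, t, u}, {q, r, s}, {q, r, t}, {q, r, u}, {q, s, t}, {q, s, u}, {q, t, u}, {r, s, t}, {r, s, u}, {r, t, u}, {s, t, u}, {p, q, r, s}, {p, q, r, t}, {p, q, r, u}, {p, q, s, t}, {p, q, s, u}, {p, q, t, u}, {p, r, s, t}, {p, r, s, u}, {p, r, t, u}, {p, s, t, u}, {q, r, s, t}, {q, r, s, u}, {q, r, t, u}, {q, s, t, u}, {r, s, t, u}, {p, q, r, s, t}, {p, q, r, s, u}, {p, q, r, t, u}, {p, q, s, t, u}, {p, r, s, t, u}, {q, r, s, t, u}, S }

Trace:
Start: 𝒢 ∪ {∅, S} = { {}, {s, t}, {p, s, u}, {r, t, u}, {p, q, s, u}, S }.
Round 1. New:
  {r, t}  = ᶜ of {p, q, s, u}
  {p, q, s}  = ᶜ of {r, t, u}
  {q, r, t}  = ᶜ of {p, s, u}
  {p, q, r, u}  = ᶜ of {s, t}
  {p, s, t, u}  = {s, t} ∪ {p, s, u}
  {r, s, t, u}  = {s, t} ∪ {r, t, u}
  {p, q, s, t, u}  = {s, t} ∪ {p, q, s, u}
  {p, r, s, t, u}  = {r, t, u} ∪ {p, s, u}
  (now 14)
Round 2: +12 →
  {q}  = ᶜ of {p, r, s, t, u}
  {r}  = ᶜ of {p, q, s, t, u}
  {p, q}  = ᶜ of {r, s, t, u}
  {q, r}  = ᶜ of {p, s, t, u}
  {r, s, t}  = {s, t} ∪ {r, t}
  {p, q, s, t}  = {p, q, s} ∪ {s, t}
  {q, r, s, t}  = {s, t} ∪ {q, r, t}
  {q, r, t, u}  = {q, r, t} ∪ {r, t, u}
  {p, q, r, s, t}  = {p, q, s} ∪ {q, r, t}
  {p, q, r, s, u}  = {p, q, s, u} ∪ {p, q, r, u}
  {p, q, r, t, u}  = {p, q, r, u} ∪ {q, r, t}
  {q, r, s, t, u}  = {r, s, t, u} ∪ {q, r, t}
  (now 26)
Round 3 adds 13:
  {p}  = ᶜ of {q, r, s, t, u}
  {s}  = ᶜ of {p, q, r, t, u}
  {t}  = ᶜ of {p, q, r, s, u}
  {u}  = ᶜ of {p, q, r, s, t}
  {p, s}  = ᶜ of {q, r, t, u}
  {p, u}  = ᶜ of {q, r, s, t}
  {r, u}  = ᶜ of {p, q, s, t}
  {p, q, r}  = {p, q} ∪ {r}
  {p, q, u}  = ᶜ of {r, s, t}
  {q, s, t}  = {q} ∪ {s, t}
  {p, q, r, s}  = {p, q, s} ∪ {r}
  {p, q, r, t}  = {r, t} ∪ {p, q}
  {p, r, s, u}  = {p, s, u} ∪ {r}
  (now 39)
Round 4 (22 new):
  {p, r}  = {r} ∪ {p}
  {p, t}  = {p} ∪ {t}
  {q, s}  = {q} ∪ {s}
  {q, t}  = ᶜ of {p, r, s, u}
  {q, u}  = {q} ∪ {u}
  {r, s}  = {r} ∪ {s}
  {s, u}  = ᶜ of {p, q, r, t}
  {t, u}  = ᶜ of {p, q, r, s}
  {p, q, t}  = {p, q} ∪ {t}
  {p, r, s}  = {r} ∪ {p, s}
  {p, r, t}  = {r, t} ∪ {p}
  {p, r, u}  = ᶜ of {q, s, t}
  {p, s, t}  = {s, t} ∪ {p}
  {p, t, u}  = {p, u} ∪ {t}
  {q, r, s}  = {q, r} ∪ {s}
  {q, r, u}  = {q} ∪ {r, u}
  {r, s, u}  = {r, u} ∪ {s}
  {s, t, u}  = ᶜ of {p, q, r}
  {p, q, t, u}  = {t} ∪ {p, q, u}
  {p, r, s, t}  = {r, t} ∪ {p, s}
  {p, r, t, u}  = {p, u} ∪ {r, t}
  {q, s, t, u}  = {q, s, t} ∪ {u}
  (now 61)
Round 5. New:
  {q, s, u}  = ᶜ of {p, r, t}
  {q, t, u}  = ᶜ of {p, r, s}
  {q, r, s, u}  = ᶜ of {p, t}
  (now 64)
Round 6: already closed under ᶜ and ∪.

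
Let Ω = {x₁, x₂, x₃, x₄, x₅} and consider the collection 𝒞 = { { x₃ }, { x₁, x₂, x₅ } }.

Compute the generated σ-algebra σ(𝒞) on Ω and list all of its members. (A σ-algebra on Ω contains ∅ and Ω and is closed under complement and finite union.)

Start: 𝒞 ∪ {∅, Ω} = { ∅, { x₃ }, { x₁, x₂, x₅ }, Ω }.
Round 1 (3 new):
  { x₃, x₄ }  = complement { x₁, x₂, x₅ }
  { x₁, x₂, x₃, x₅ }  = { x₃ } ∪ { x₁, x₂, x₅ }
  { x₁, x₂, x₄, x₅ }  = complement { x₃ }
  — 7 sets.
Round 2. New:
  { x₄ }  = complement { x₁, x₂, x₃, x₅ }
  — 8 sets.
Round 3 adds nothing — fixpoint reached.

|σ(𝒞)| = 8.  σ(𝒞) = { ∅, { x₃ }, { x₄ }, { x₃, x₄ }, { x₁, x₂, x₅ }, { x₁, x₂, x₃, x₅ }, { x₁, x₂, x₄, x₅ }, Ω }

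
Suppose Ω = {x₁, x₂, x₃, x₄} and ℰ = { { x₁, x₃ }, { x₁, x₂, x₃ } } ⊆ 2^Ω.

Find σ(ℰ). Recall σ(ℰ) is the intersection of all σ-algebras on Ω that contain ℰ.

|σ(ℰ)| = 8.  σ(ℰ) = { ∅, { x₂ }, { x₄ }, { x₁, x₃ }, { x₂, x₄ }, { x₁, x₂, x₃ }, { x₁, x₃, x₄ }, Ω }

Check:
Take S₀ = ℰ ∪ {∅, Ω} = { ∅, { x₁, x₃ }, { x₁, x₂, x₃ }, Ω }.
Step 1 (2 new):
  { x₄ }  = complement { x₁, x₂, x₃ }
  { x₂, x₄ }  = complement { x₁, x₃ }
  — 6 sets.
Step 2: +1 →
  { x₁, x₃, x₄ }  = { x₁, x₃ } ∪ { x₄ }
  — 7 sets.
Step 3 (1 new):
  { x₂ }  = complement { x₁, x₃, x₄ }
  — 8 sets.
Step 4 adds nothing — fixpoint reached.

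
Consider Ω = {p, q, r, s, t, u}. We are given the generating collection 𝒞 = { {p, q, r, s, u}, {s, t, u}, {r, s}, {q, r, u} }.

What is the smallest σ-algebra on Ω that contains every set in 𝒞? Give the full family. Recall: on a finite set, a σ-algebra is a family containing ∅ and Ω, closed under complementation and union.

σ(𝒞) = { ∅, {p}, {q}, {r}, {s}, {t}, {u}, {p, q}, {p, r}, {p, s}, {p, t}, {p, u}, {q, r}, {q, s}, {q, t}, {q, u}, {r, s}, {r, t}, {r, u}, {s, t}, {s, u}, {t, u}, {p, q, r}, {p, q, s}, {p, q, t}, {p, q, u}, {p, r, s}, {p, r, t}, {p, r, u}, {p, s, t}, {p, s, u}, {p, t, u}, {q, r, s}, {q, r, t}, {q, r, u}, {q, s, t}, {q, s, u}, {q, t, u}, {r, s, t}, {r, s, u}, {r, t, u}, {s, t, u}, {p, q, r, s}, {p, q, r, t}, {p, q, r, u}, {p, q, s, t}, {p, q, s, u}, {p, q, t, u}, {p, r, s, t}, {p, r, s, u}, {p, r, t, u}, {p, s, t, u}, {q, r, s, t}, {q, r, s, u}, {q, r, t, u}, {q, s, t, u}, {r, s, t, u}, {p, q, r, s, t}, {p, q, r, s, u}, {p, q, r, t, u}, {p, q, s, t, u}, {p, r, s, t, u}, {q, r, s, t, u}, Ω }

Working:
Initial family (6 sets): { ∅, {r, s}, {q, r, u}, {s, t, u}, {p, q, r, s, u}, Ω }.
Round 1 (7 new):
  {t}  = complement {p, q, r, s, u}
  {p, q, r}  = complement {s, t, u}
  {p, s, t}  = complement {q, r, u}
  {p, q, t, u}  = complement {r, s}
  {q, r, s, u}  = {r, s} ∪ {q, r, u}
  {r, s, t, u}  = {r, s} ∪ {s, t, u}
  {q, r, s, t, u}  = {q, r, u} ∪ {s, t, u}
  (now 13)
Round 2: 14 new —
  {p}  = complement {q, r, s, t, u}
  {p, q}  = complement {r, s, t, u}
  {p, t}  = complement {q, r, s, u}
  {r, s, t}  = {r, s} ∪ {t}
  {p, q, r, s}  = {r, s} ∪ {p, q, r}
  {p, q, r, t}  = {p, q, r} ∪ {t}
  {p, q, r, u}  = {p, q, r} ∪ {q, r, u}
  {p, r, s, t}  = {p, s, t} ∪ {r, s}
  {p, s, t, u}  = {p, s, t} ∪ {s, t, u}
  {q, r, t, u}  = {q, r, u} ∪ {t}
  {p, q, r, s, t}  = {p, s, t} ∪ {p, q, r}
  {p, q, r, t, u}  = {p, q, r} ∪ {p, q, t, u}
  {p, q, s, t, u}  = {p, s, t} ∪ {p, q, t, u}
  {p, r, s, t, u}  = {p, s, t} ∪ {r, s, t, u}
  (now 27)
Round 3 (14 new):
  {q}  = complement {p, r, s, t, u}
  {r}  = complement {p, q, s, t, u}
  {s}  = complement {p, q, r, t, u}
  {u}  = complement {p, q, r, s, t}
  {p, s}  = complement {q, r, t, u}
  {q, r}  = complement {p, s, t, u}
  {q, u}  = complement {p, r, s, t}
  {s, t}  = complement {p, q, r, u}
  {s, u}  = complement {p, q, r, t}
  {t, u}  = complement {p, q, r, s}
  {p, q, t}  = {p, t} ∪ {p, q}
  {p, q, u}  = complement {r, s, t}
  {p, r, s}  = {r, s} ∪ {p}
  {p, q, s, t}  = {p, s, t} ∪ {p, q}
  (now 41)
Round 4 adds 21:
  {p, r}  = {r} ∪ {p}
  {p, u}  = {p} ∪ {u}
  {q, s}  = {q} ∪ {s}
  {q, t}  = {q} ∪ {t}
  {r, t}  = {r} ∪ {t}
  {r, u}  = complement {p, q, s, t}
  {p, q, s}  = {q} ∪ {p, s}
  {p, r, t}  = {r} ∪ {p, t}
  {p, s, u}  = {p} ∪ {s, u}
  {p, t, u}  = {p} ∪ {t, u}
  {q, r, s}  = {r, s} ∪ {q}
  {q, r, t}  = {q, r} ∪ {t}
  {q, s, t}  = {q} ∪ {s, t}
  {q, s, u}  = {q} ∪ {s, u}
  {q, t, u}  = complement {p, r, s}
  {r, s, u}  = complement {p, q, t}
  {r, t, u}  = {r} ∪ {t, u}
  {p, q, s, u}  = {p, q} ∪ {s, u}
  {p, r, s, u}  = {p, r, s} ∪ {s, u}
  {q, r, s, t}  = {q} ∪ {r, s, t}
  {q, s, t, u}  = {q} ∪ {s, t, u}
  (now 62)
Round 5: 2 new —
  {p, r, u}  = complement {q, s, t}
  {p, r, t, u}  = complement {q, s}
  (now 64)
Round 6: closed — nothing new.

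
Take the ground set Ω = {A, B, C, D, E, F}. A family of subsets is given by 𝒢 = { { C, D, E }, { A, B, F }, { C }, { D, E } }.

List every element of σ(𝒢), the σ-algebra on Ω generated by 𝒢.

Answer: σ(𝒢) = { {  }, { C }, { D, E }, { A, B, F }, { C, D, E }, { A, B, C, F }, { A, B, D, E, F }, Ω }

Working:
Begin from { {  }, { C }, { D, E }, { A, B, F }, { C, D, E }, Ω } (that is, 𝒢 plus ∅ and Ω).
Pass 1 adds 2:
  { A, B, C, F }  = complement { D, E }
  { A, B, D, E, F }  = complement { C }
After Pass 2 the family is unchanged; done.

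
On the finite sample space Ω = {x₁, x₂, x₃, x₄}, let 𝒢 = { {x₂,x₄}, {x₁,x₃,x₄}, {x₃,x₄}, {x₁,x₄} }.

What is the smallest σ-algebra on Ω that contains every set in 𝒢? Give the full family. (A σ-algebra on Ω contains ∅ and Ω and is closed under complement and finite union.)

σ(𝒢) = { {}, {x₁}, {x₂}, {x₃}, {x₄}, {x₁,x₂}, {x₁,x₃}, {x₁,x₄}, {x₂,x₃}, {x₂,x₄}, {x₃,x₄}, {x₁,x₂,x₃}, {x₁,x₂,x₄}, {x₁,x₃,x₄}, {x₂,x₃,x₄}, Ω }

Check:
Begin from { {}, {x₁,x₄}, {x₂,x₄}, {x₃,x₄}, {x₁,x₃,x₄}, Ω } (that is, 𝒢 plus ∅ and Ω).
Step 1. New:
  {x₂}  = complement {x₁,x₃,x₄}
  {x₁,x₂}  = complement {x₃,x₄}
  {x₁,x₃}  = complement {x₂,x₄}
  {x₂,x₃}  = complement {x₁,x₄}
  {x₁,x₂,x₄}  = {x₁,x₄} ∪ {x₂,x₄}
  {x₂,x₃,x₄}  = {x₃,x₄} ∪ {x₂,x₄}
  — 12 sets.
Step 2. New:
  {x₁}  = complement {x₂,x₃,x₄}
  {x₃}  = complement {x₁,x₂,x₄}
  {x₁,x₂,x₃}  = {x₁,x₂} ∪ {x₂,x₃}
  — 15 sets.
Step 3: 1 new —
  {x₄}  = complement {x₁,x₂,x₃}
  — 16 sets.
Step 4: closed — nothing new.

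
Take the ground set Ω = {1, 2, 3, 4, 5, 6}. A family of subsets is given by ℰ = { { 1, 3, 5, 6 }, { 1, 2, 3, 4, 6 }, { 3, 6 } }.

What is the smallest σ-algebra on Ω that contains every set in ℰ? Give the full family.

Take S₀ = ℰ ∪ {∅, Ω} = { {}, { 3, 6 }, { 1, 3, 5, 6 }, { 1, 2, 3, 4, 6 }, Ω }.
Round 1. New:
  { 5 }  = Ω∖{ 1, 2, 3, 4, 6 }
  { 2, 4 }  = Ω∖{ 1, 3, 5, 6 }
  { 1, 2, 4, 5 }  = Ω∖{ 3, 6 }
  [8 total]
Round 2: +3 →
  { 2, 4, 5 }  = { 2, 4 } ∪ { 5 }
  { 3, 5, 6 }  = { 3, 6 } ∪ { 5 }
  { 2, 3, 4, 6 }  = { 2, 4 } ∪ { 3, 6 }
  [11 total]
Round 3 adds 4:
  { 1, 5 }  = Ω∖{ 2, 3, 4, 6 }
  { 1, 2, 4 }  = Ω∖{ 3, 5, 6 }
  { 1, 3, 6 }  = Ω∖{ 2, 4, 5 }
  { 2, 3, 4, 5, 6 }  = { 2, 3, 4, 6 } ∪ { 3, 5, 6 }
  [15 total]
Round 4: +1 →
  { 1 }  = Ω∖{ 2, 3, 4, 5, 6 }
  [16 total]
Round 5 adds nothing — fixpoint reached.

|σ(ℰ)| = 16.  σ(ℰ) = { {}, { 1 }, { 5 }, { 1, 5 }, { 2, 4 }, { 3, 6 }, { 1, 2, 4 }, { 1, 3, 6 }, { 2, 4, 5 }, { 3, 5, 6 }, { 1, 2, 4, 5 }, { 1, 3, 5, 6 }, { 2, 3, 4, 6 }, { 1, 2, 3, 4, 6 }, { 2, 3, 4, 5, 6 }, Ω }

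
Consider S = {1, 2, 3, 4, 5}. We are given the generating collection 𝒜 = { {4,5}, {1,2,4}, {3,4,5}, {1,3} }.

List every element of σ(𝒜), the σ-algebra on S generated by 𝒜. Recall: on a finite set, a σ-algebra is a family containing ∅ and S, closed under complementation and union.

Take S₀ = 𝒜 ∪ {∅, S} = { ∅, {1,3}, {4,5}, {1,2,4}, {3,4,5}, S }.
Step 1: 7 new —
  {1,2}  = complement {3,4,5}
  {3,5}  = complement {1,2,4}
  {1,2,3}  = complement {4,5}
  {2,4,5}  = complement {1,3}
  {1,2,3,4}  = {1,3} ∪ {1,2,4}
  {1,2,4,5}  = {4,5} ∪ {1,2,4}
  {1,3,4,5}  = {4,5} ∪ {1,3}
  — 13 sets.
Step 2: 6 new —
  {2}  = complement {1,3,4,5}
  {3}  = complement {1,2,4,5}
  {5}  = complement {1,2,3,4}
  {1,3,5}  = {1,3} ∪ {3,5}
  {1,2,3,5}  = {1,2,3} ∪ {3,5}
  {2,3,4,5}  = {3,4,5} ∪ {2,4,5}
  — 19 sets.
Step 3: 7 new —
  {1}  = complement {2,3,4,5}
  {4}  = complement {1,2,3,5}
  {2,3}  = {2} ∪ {3}
  {2,4}  = complement {1,3,5}
  {2,5}  = {2} ∪ {5}
  {1,2,5}  = {1,2} ∪ {5}
  {2,3,5}  = {2} ∪ {3,5}
  — 26 sets.
Step 4 (6 new):
  {1,4}  = complement {2,3,5}
  {1,5}  = {5} ∪ {1}
  {3,4}  = complement {1,2,5}
  {1,3,4}  = complement {2,5}
  {1,4,5}  = complement {2,3}
  {2,3,4}  = {3} ∪ {2,4}
  — 32 sets.
Step 5 adds nothing — fixpoint reached.

|σ(𝒜)| = 32.  σ(𝒜) = { ∅, {1}, {2}, {3}, {4}, {5}, {1,2}, {1,3}, {1,4}, {1,5}, {2,3}, {2,4}, {2,5}, {3,4}, {3,5}, {4,5}, {1,2,3}, {1,2,4}, {1,2,5}, {1,3,4}, {1,3,5}, {1,4,5}, {2,3,4}, {2,3,5}, {2,4,5}, {3,4,5}, {1,2,3,4}, {1,2,3,5}, {1,2,4,5}, {1,3,4,5}, {2,3,4,5}, S }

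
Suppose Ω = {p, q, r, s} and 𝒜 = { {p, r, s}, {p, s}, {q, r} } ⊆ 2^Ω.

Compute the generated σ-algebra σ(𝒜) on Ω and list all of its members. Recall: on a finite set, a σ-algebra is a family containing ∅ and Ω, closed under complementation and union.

Initial family (5 sets): { {}, {p, s}, {q, r}, {p, r, s}, Ω }.
Pass 1 adds 1:
  {q}  = ᶜ of {p, r, s}
  [6 total]
Pass 2: 1 new —
  {p, q, s}  = {q} ∪ {p, s}
  [7 total]
Pass 3: 1 new —
  {r}  = ᶜ of {p, q, s}
  [8 total]
Pass 4: no new sets; the family is a σ-algebra.

Therefore σ(𝒜) = { {}, {q}, {r}, {p, s}, {q, r}, {p, q, s}, {p, r, s}, Ω } (|σ(𝒜)| = 8).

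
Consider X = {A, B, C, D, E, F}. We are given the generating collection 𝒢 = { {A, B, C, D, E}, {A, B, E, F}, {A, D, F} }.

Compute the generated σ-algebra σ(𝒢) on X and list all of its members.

σ(𝒢) = { {}, {A}, {C}, {D}, {F}, {A, C}, {A, D}, {A, F}, {B, E}, {C, D}, {C, F}, {D, F}, {A, B, E}, {A, C, D}, {A, C, F}, {A, D, F}, {B, C, E}, {B, D, E}, {B, E, F}, {C, D, F}, {A, B, C, E}, {A, B, D, E}, {A, B, E, F}, {A, C, D, F}, {B, C, D, E}, {B, C, E, F}, {B, D, E, F}, {A, B, C, D, E}, {A, B, C, E, F}, {A, B, D, E, F}, {B, C, D, E, F}, X }

Derivation:
Take S₀ = 𝒢 ∪ {∅, X} = { {}, {A, D, F}, {A, B, E, F}, {A, B, C, D, E}, X }.
Step 1. New:
  {F}  = complement {A, B, C, D, E}
  {C, D}  = complement {A, B, E, F}
  {B, C, E}  = complement {A, D, F}
  {A, B, D, E, F}  = {A, D, F} ∪ {A, B, E, F}
  |family| = 9
Step 2: 6 new —
  {C}  = complement {A, B, D, E, F}
  {C, D, F}  = {C, D} ∪ {F}
  {A, C, D, F}  = {C, D} ∪ {A, D, F}
  {B, C, D, E}  = {C, D} ∪ {B, C, E}
  {B, C, E, F}  = {F} ∪ {B, C, E}
  {A, B, C, E, F}  = {B, C, E} ∪ {A, B, E, F}
  |family| = 15
Step 3 (7 new):
  {D}  = complement {A, B, C, E, F}
  {A, D}  = complement {B, C, E, F}
  {A, F}  = complement {B, C, D, E}
  {B, E}  = complement {A, C, D, F}
  {C, F}  = {C} ∪ {F}
  {A, B, E}  = complement {C, D, F}
  {B, C, D, E, F}  = {C, D} ∪ {B, C, E, F}
  |family| = 22
Step 4 (8 new):
  {A}  = complement {B, C, D, E, F}
  {D, F}  = {F} ∪ {D}
  {A, C, D}  = {C, D} ∪ {A, D}
  {A, C, F}  = {A, F} ∪ {C}
  {B, D, E}  = {B, E} ∪ {D}
  {B, E, F}  = {B, E} ∪ {F}
  {A, B, C, E}  = {C} ∪ {A, B, E}
  {A, B, D, E}  = complement {C, F}
  |family| = 30
Step 5 adds 2:
  {A, C}  = {A} ∪ {C}
  {B, D, E, F}  = {B, E} ∪ {D, F}
  |family| = 32
After Step 6 the family is unchanged; done.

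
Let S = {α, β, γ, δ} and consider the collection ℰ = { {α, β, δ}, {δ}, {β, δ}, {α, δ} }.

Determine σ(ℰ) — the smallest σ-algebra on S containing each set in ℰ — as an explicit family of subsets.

σ(ℰ) = { ∅, {α}, {β}, {γ}, {δ}, {α, β}, {α, γ}, {α, δ}, {β, γ}, {β, δ}, {γ, δ}, {α, β, γ}, {α, β, δ}, {α, γ, δ}, {β, γ, δ}, S }

Trace:
Seed the family with ℰ together with ∅ and S: { ∅, {δ}, {α, δ}, {β, δ}, {α, β, δ}, S }.
Pass 1 (4 new):
  {γ}  = ᶜ of {α, β, δ}
  {α, γ}  = ᶜ of {β, δ}
  {β, γ}  = ᶜ of {α, δ}
  {α, β, γ}  = ᶜ of {δ}
Pass 2: +3 →
  {γ, δ}  = {γ} ∪ {δ}
  {α, γ, δ}  = {γ} ∪ {α, δ}
  {β, γ, δ}  = {γ} ∪ {β, δ}
Pass 3: +3 →
  {α}  = ᶜ of {β, γ, δ}
  {β}  = ᶜ of {α, γ, δ}
  {α, β}  = ᶜ of {γ, δ}
After Pass 4 the family is unchanged; done.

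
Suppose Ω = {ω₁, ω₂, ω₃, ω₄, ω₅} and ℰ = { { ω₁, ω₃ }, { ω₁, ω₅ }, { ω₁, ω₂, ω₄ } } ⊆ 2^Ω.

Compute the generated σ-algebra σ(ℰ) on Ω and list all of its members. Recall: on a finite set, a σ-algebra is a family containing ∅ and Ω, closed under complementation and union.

|σ(ℰ)| = 16.  σ(ℰ) = { ∅, { ω₁ }, { ω₃ }, { ω₅ }, { ω₁, ω₃ }, { ω₁, ω₅ }, { ω₂, ω₄ }, { ω₃, ω₅ }, { ω₁, ω₂, ω₄ }, { ω₁, ω₃, ω₅ }, { ω₂, ω₃, ω₄ }, { ω₂, ω₄, ω₅ }, { ω₁, ω₂, ω₃, ω₄ }, { ω₁, ω₂, ω₄, ω₅ }, { ω₂, ω₃, ω₄, ω₅ }, Ω }

Check:
Begin from { ∅, { ω₁, ω₃ }, { ω₁, ω₅ }, { ω₁, ω₂, ω₄ }, Ω } (that is, ℰ plus ∅ and Ω).
Pass 1 (6 new):
  { ω₃, ω₅ }  = Ω∖{ ω₁, ω₂, ω₄ }
  { ω₁, ω₃, ω₅ }  = { ω₁, ω₃ } ∪ { ω₁, ω₅ }
  { ω₂, ω₃, ω₄ }  = Ω∖{ ω₁, ω₅ }
  { ω₂, ω₄, ω₅ }  = Ω∖{ ω₁, ω₃ }
  { ω₁, ω₂, ω₃, ω₄ }  = { ω₁, ω₃ } ∪ { ω₁, ω₂, ω₄ }
  { ω₁, ω₂, ω₄, ω₅ }  = { ω₁, ω₅ } ∪ { ω₁, ω₂, ω₄ }
  — 11 sets.
Pass 2 adds 4:
  { ω₃ }  = Ω∖{ ω₁, ω₂, ω₄, ω₅ }
  { ω₅ }  = Ω∖{ ω₁, ω₂, ω₃, ω₄ }
  { ω₂, ω₄ }  = Ω∖{ ω₁, ω₃, ω₅ }
  { ω₂, ω₃, ω₄, ω₅ }  = { ω₃, ω₅ } ∪ { ω₂, ω₃, ω₄ }
  — 15 sets.
Pass 3. New:
  { ω₁ }  = Ω∖{ ω₂, ω₃, ω₄, ω₅ }
  — 16 sets.
After Pass 4 the family is unchanged; done.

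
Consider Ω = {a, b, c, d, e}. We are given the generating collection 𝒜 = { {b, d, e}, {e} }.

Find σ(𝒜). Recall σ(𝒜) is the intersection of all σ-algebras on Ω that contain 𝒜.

Take S₀ = 𝒜 ∪ {∅, Ω} = { {}, {e}, {b, d, e}, Ω }.
Round 1: 2 new —
  {a, c}  = complement {b, d, e}
  {a, b, c, d}  = complement {e}
  |family| = 6
Round 2 (1 new):
  {a, c, e}  = {a, c} ∪ {e}
  |family| = 7
Round 3. New:
  {b, d}  = complement {a, c, e}
  |family| = 8
After Round 4 the family is unchanged; done.

Therefore σ(𝒜) = { {}, {e}, {a, c}, {b, d}, {a, c, e}, {b, d, e}, {a, b, c, d}, Ω } (|σ(𝒜)| = 8).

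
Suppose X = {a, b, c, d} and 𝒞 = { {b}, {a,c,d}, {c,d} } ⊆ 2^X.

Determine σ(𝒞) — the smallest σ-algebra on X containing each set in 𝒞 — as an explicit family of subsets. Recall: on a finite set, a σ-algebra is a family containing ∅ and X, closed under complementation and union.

Start: 𝒞 ∪ {∅, X} = { {}, {b}, {c,d}, {a,c,d}, X }.
Round 1 adds 2:
  {a,b}  = {c,d}ᶜ
  {b,c,d}  = {c,d} ∪ {b}
  |family| = 7
Round 2: +1 →
  {a}  = {b,c,d}ᶜ
  |family| = 8
Round 3: closed — nothing new.

σ(𝒞) = { {}, {a}, {b}, {a,b}, {c,d}, {a,c,d}, {b,c,d}, X }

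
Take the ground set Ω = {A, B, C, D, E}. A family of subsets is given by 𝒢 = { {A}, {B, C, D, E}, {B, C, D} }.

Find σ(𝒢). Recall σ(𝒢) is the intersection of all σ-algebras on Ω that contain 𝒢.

σ(𝒢) (8 sets): { {}, {A}, {E}, {A, E}, {B, C, D}, {A, B, C, D}, {B, C, D, E}, Ω }

Trace:
Seed the family with 𝒢 together with ∅ and Ω: { {}, {A}, {B, C, D}, {B, C, D, E}, Ω }.
Round 1 (2 new):
  {A, E}  = {B, C, D}ᶜ
  {A, B, C, D}  = {B, C, D} ∪ {A}
Round 2 (1 new):
  {E}  = {A, B, C, D}ᶜ
Round 3: closed — nothing new.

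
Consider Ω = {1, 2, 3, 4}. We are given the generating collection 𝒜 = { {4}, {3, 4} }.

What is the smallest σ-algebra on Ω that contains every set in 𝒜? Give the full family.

Answer: σ(𝒜) = { {}, {3}, {4}, {1, 2}, {3, 4}, {1, 2, 3}, {1, 2, 4}, Ω }

Derivation:
Seed the family with 𝒜 together with ∅ and Ω: { {}, {4}, {3, 4}, Ω }.
Round 1 (2 new):
  {1, 2}  = {3, 4}ᶜ
  {1, 2, 3}  = {4}ᶜ
  [6 total]
Round 2. New:
  {1, 2, 4}  = {1, 2} ∪ {4}
  [7 total]
Round 3. New:
  {3}  = {1, 2, 4}ᶜ
  [8 total]
After Round 4 the family is unchanged; done.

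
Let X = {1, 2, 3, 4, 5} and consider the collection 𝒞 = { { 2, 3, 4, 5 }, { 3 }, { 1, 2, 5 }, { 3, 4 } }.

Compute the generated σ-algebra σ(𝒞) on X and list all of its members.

|σ(𝒞)| = 16.  σ(𝒞) = { ∅, { 1 }, { 3 }, { 4 }, { 1, 3 }, { 1, 4 }, { 2, 5 }, { 3, 4 }, { 1, 2, 5 }, { 1, 3, 4 }, { 2, 3, 5 }, { 2, 4, 5 }, { 1, 2, 3, 5 }, { 1, 2, 4, 5 }, { 2, 3, 4, 5 }, X }

Derivation:
Take S₀ = 𝒞 ∪ {∅, X} = { ∅, { 3 }, { 3, 4 }, { 1, 2, 5 }, { 2, 3, 4, 5 }, X }.
Pass 1: 3 new —
  { 1 }  = complement { 2, 3, 4, 5 }
  { 1, 2, 3, 5 }  = { 3 } ∪ { 1, 2, 5 }
  { 1, 2, 4, 5 }  = complement { 3 }
  [9 total]
Pass 2: +3 →
  { 4 }  = complement { 1, 2, 3, 5 }
  { 1, 3 }  = { 3 } ∪ { 1 }
  { 1, 3, 4 }  = { 3, 4 } ∪ { 1 }
  [12 total]
Pass 3: +3 →
  { 1, 4 }  = { 4 } ∪ { 1 }
  { 2, 5 }  = complement { 1, 3, 4 }
  { 2, 4, 5 }  = complement { 1, 3 }
  [15 total]
Pass 4: +1 →
  { 2, 3, 5 }  = complement { 1, 4 }
  [16 total]
Pass 5: stable.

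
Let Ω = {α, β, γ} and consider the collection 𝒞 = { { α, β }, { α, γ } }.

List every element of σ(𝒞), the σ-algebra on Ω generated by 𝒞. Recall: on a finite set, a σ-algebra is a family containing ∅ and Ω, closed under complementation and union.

Initial family (4 sets): { {}, { α, β }, { α, γ }, Ω }.
Round 1: 2 new —
  { β }  = { α, γ }ᶜ
  { γ }  = { α, β }ᶜ
  |family| = 6
Round 2. New:
  { β, γ }  = { γ } ∪ { β }
  |family| = 7
Round 3: 1 new —
  { α }  = { β, γ }ᶜ
  |family| = 8
Round 4: no new sets; the family is a σ-algebra.

|σ(𝒞)| = 8.  σ(𝒞) = { {}, { α }, { β }, { γ }, { α, β }, { α, γ }, { β, γ }, Ω }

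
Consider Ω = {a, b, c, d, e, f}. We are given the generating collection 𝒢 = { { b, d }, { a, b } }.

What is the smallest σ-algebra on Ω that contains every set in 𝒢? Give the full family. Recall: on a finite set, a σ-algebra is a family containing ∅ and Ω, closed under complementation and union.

Initial family (4 sets): { ∅, { a, b }, { b, d }, Ω }.
Iteration 1 (3 new):
  { a, b, d }  = { a, b } ∪ { b, d }
  { a, c, e, f }  = complement { b, d }
  { c, d, e, f }  = complement { a, b }
  — 7 sets.
Iteration 2: +4 →
  { c, e, f }  = complement { a, b, d }
  { a, b, c, e, f }  = { a, c, e, f } ∪ { a, b }
  { a, c, d, e, f }  = { a, c, e, f } ∪ { c, d, e, f }
  { b, c, d, e, f }  = { c, d, e, f } ∪ { b, d }
  — 11 sets.
Iteration 3: +3 →
  { a }  = complement { b, c, d, e, f }
  { b }  = complement { a, c, d, e, f }
  { d }  = complement { a, b, c, e, f }
  — 14 sets.
Iteration 4. New:
  { a, d }  = { a } ∪ { d }
  { b, c, e, f }  = { c, e, f } ∪ { b }
  — 16 sets.
Iteration 5: stable.

Hence σ(𝒢) has 16 members: { ∅, { a }, { b }, { d }, { a, b }, { a, d }, { b, d }, { a, b, d }, { c, e, f }, { a, c, e, f }, { b, c, e, f }, { c, d, e, f }, { a, b, c, e, f }, { a, c, d, e, f }, { b, c, d, e, f }, Ω }.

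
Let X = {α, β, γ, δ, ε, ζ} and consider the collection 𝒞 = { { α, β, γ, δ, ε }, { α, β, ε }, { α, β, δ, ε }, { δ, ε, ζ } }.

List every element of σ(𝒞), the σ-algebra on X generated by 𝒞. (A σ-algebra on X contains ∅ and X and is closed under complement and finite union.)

Begin from { {}, { α, β, ε }, { δ, ε, ζ }, { α, β, δ, ε }, { α, β, γ, δ, ε }, X } (that is, 𝒞 plus ∅ and X).
Pass 1. New:
  { ζ }  = ᶜ of { α, β, γ, δ, ε }
  { γ, ζ }  = ᶜ of { α, β, δ, ε }
  { α, β, γ }  = ᶜ of { δ, ε, ζ }
  { γ, δ, ζ }  = ᶜ of { α, β, ε }
  { α, β, δ, ε, ζ }  = { α, β, ε } ∪ { δ, ε, ζ }
  — 11 sets.
Pass 2 adds 7:
  { γ }  = ᶜ of { α, β, δ, ε, ζ }
  { α, β, γ, ε }  = { α, β, γ } ∪ { α, β, ε }
  { α, β, γ, ζ }  = { α, β, γ } ∪ { ζ }
  { α, β, ε, ζ }  = { ζ } ∪ { α, β, ε }
  { γ, δ, ε, ζ }  = { γ, ζ } ∪ { δ, ε, ζ }
  { α, β, γ, δ, ζ }  = { α, β, γ } ∪ { γ, δ, ζ }
  { α, β, γ, ε, ζ }  = { α, β, ε } ∪ { γ, ζ }
  — 18 sets.
Pass 3: 6 new —
  { δ }  = ᶜ of { α, β, γ, ε, ζ }
  { ε }  = ᶜ of { α, β, γ, δ, ζ }
  { α, β }  = ᶜ of { γ, δ, ε, ζ }
  { γ, δ }  = ᶜ of { α, β, ε, ζ }
  { δ, ε }  = ᶜ of { α, β, γ, ζ }
  { δ, ζ }  = ᶜ of { α, β, γ, ε }
  — 24 sets.
Pass 4: 8 new —
  { γ, ε }  = { ε } ∪ { γ }
  { ε, ζ }  = { ζ } ∪ { ε }
  { α, β, δ }  = { α, β } ∪ { δ }
  { α, β, ζ }  = { α, β } ∪ { ζ }
  { γ, δ, ε }  = { γ, δ } ∪ { ε }
  { γ, ε, ζ }  = { ε } ∪ { γ, ζ }
  { α, β, γ, δ }  = { γ, δ } ∪ { α, β, γ }
  { α, β, δ, ζ }  = { α, β } ∪ { δ, ζ }
  — 32 sets.
Pass 5: stable.

σ(𝒞) = { {}, { γ }, { δ }, { ε }, { ζ }, { α, β }, { γ, δ }, { γ, ε }, { γ, ζ }, { δ, ε }, { δ, ζ }, { ε, ζ }, { α, β, γ }, { α, β, δ }, { α, β, ε }, { α, β, ζ }, { γ, δ, ε }, { γ, δ, ζ }, { γ, ε, ζ }, { δ, ε, ζ }, { α, β, γ, δ }, { α, β, γ, ε }, { α, β, γ, ζ }, { α, β, δ, ε }, { α, β, δ, ζ }, { α, β, ε, ζ }, { γ, δ, ε, ζ }, { α, β, γ, δ, ε }, { α, β, γ, δ, ζ }, { α, β, γ, ε, ζ }, { α, β, δ, ε, ζ }, X }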